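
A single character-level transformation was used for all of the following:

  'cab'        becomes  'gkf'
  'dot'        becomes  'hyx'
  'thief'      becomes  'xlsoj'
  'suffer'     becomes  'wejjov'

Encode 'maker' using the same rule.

Vowels shift forward by 10 and consonants shift forward by 4.
Applying it to maker: m(cons)+4=q, a(vowel)+10=k, k(cons)+4=o, e(vowel)+10=o, r(cons)+4=v.

qkoov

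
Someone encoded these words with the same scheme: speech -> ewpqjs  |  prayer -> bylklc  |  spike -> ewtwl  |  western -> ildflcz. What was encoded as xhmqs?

label

It's a Vigenère-style cipher with numeric key [12,7,11]: position i shifts by key[i mod 3].
Reversing it on xhmqs: x−12=l, h−7=a, m−11=b, q−12=e, s−7=l.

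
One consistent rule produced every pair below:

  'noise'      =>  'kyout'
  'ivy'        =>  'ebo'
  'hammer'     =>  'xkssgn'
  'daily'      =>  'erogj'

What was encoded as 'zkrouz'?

toilet

The output letters match the input read backwards, each shifted +6: noise reversed is esion. Read the word backwards and shift each letter +6.
Reversing it on zkrouz: shift back: z−6=t, k−6=e, r−6=l, o−6=i, u−6=o, z−6=t → teliot; then reverse → toilet.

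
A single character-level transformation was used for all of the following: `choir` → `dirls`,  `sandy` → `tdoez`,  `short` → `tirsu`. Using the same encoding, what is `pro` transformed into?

The shift depends on letter class: consonant c→d is +1, but vowel o→r is +3. Vowels shift forward by 3 and consonants shift forward by 1.
Applying it to pro: p(cons)+1=q, r(cons)+1=s, o(vowel)+3=r.

qsr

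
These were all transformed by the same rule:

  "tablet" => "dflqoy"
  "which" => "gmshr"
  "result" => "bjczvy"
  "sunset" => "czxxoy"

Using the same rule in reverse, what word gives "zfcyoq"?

pastel

Shifts by position in tablet: pos 0: t→d (+10), pos 1: a→f (+5), pos 2: b→l (+10), pos 3: l→q (+5) — repeating every 2. It's a Vigenère-style cipher with numeric key [10,5]: position i shifts by key[i mod 2].
Decoding zfcyoq: z−10=p, f−5=a, c−10=s, y−5=t, o−10=e, q−5=l.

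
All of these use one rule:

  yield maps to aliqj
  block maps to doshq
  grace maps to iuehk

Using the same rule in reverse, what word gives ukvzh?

In yield: y→a is +2, i→l is +3, e→i is +4, l→q is +5 — the shift increases by 1 each position. The shift increases by 1 at each position, starting from +2: 2, 3, 4, ….
Reversing it on ukvzh: u−2=s, k−3=h, v−4=r, z−5=u, h−6=b.

shrub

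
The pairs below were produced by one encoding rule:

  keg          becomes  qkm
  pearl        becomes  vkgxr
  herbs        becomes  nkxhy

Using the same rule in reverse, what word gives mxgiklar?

Compare letters: k→q is +6, e→k is +6, g→m is +6 — a constant shift. It's a constant shift of +6 (ROT6).
Undoing it on mxgiklar: m−6=g, x−6=r, g−6=a, i−6=c, k−6=e, l−6=f, a−6=u, r−6=l.

graceful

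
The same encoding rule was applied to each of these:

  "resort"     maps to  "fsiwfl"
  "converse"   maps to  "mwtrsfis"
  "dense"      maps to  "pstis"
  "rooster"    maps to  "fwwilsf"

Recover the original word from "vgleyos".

fatigue

r(17)→f(5) and e(4)→s(18) fit y≡3x+6 (mod 26); the inverse of 3 mod 26 is 9. Treating letters as 0–25, the rule is x ↦ 3x + 6 (mod 26).
Undoing it on vgleyos: v(21)→9·(21−6)≡5=f; g(6)→9·(6−6)≡0=a; l(11)→9·(11−6)≡19=t; e(4)→9·(4−6)≡8=i; y(24)→9·(24−6)≡6=g; o(14)→9·(14−6)≡20=u; s(18)→9·(18−6)≡4=e (all mod 26).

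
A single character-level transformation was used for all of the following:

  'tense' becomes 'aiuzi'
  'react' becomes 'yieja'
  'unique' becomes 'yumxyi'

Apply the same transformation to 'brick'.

iymjr

Vowels shift forward by 4 and consonants shift forward by 7.
Applying it to brick: b(cons)+7=i, r(cons)+7=y, i(vowel)+4=m, c(cons)+7=j, k(cons)+7=r.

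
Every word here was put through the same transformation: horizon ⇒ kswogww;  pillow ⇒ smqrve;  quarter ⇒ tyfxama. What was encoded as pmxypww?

mission

In horizon: h→k is +3, o→s is +4, r→w is +5, i→o is +6 — the shift increases by 1 each position. Letter i (0-indexed) is shifted by i+3, so successive shifts are 3, 4, 5, ….
Decoding pmxypww: p−3=m, m−4=i, x−5=s, y−6=s, p−7=i, w−8=o, w−9=n.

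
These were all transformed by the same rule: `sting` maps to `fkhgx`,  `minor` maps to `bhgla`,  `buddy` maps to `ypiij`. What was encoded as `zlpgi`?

s(18)→f(5) and t(19)→k(10) fit y≡5x+19 (mod 26); the inverse of 5 mod 26 is 21. Treating letters as 0–25, the rule is x ↦ 5x + 19 (mod 26).
Reversing it on zlpgi: z(25)→21·(25−19)≡22=w; l(11)→21·(11−19)≡14=o; p(15)→21·(15−19)≡20=u; g(6)→21·(6−19)≡13=n; i(8)→21·(8−19)≡3=d (all mod 26).

wound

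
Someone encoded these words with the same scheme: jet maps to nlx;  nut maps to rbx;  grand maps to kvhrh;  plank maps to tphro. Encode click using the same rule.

The shift depends on letter class: consonant j→n is +4, but vowel e→l is +7. The rule splits by letter class: vowels +7, consonants +4.
For click: c(cons)+4=g, l(cons)+4=p, i(vowel)+7=p, c(cons)+4=g, k(cons)+4=o.

gppgo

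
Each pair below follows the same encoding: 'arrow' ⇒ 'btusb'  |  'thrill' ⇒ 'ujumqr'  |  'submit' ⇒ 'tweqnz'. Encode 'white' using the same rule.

xjlxj

In arrow: a→b is +1, r→t is +2, r→u is +3, o→s is +4 — the shift increases by 1 each position. Letter i (0-indexed) is shifted by i+1, so successive shifts are 1, 2, 3, ….
On white: w+1=x, h+2=j, i+3=l, t+4=x, e+5=j.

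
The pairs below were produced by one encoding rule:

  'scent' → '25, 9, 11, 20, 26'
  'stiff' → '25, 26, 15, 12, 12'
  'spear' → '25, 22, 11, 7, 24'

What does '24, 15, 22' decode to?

s is letter #19 and maps to 25: an offset of 6. Letters become their 1-based position plus 6 (so a→7, b→8, …).
Undoing it on 24, 15, 22: 24→(24−6)÷1=18=r, 15→(15−6)÷1=9=i, 22→(22−6)÷1=16=p.

rip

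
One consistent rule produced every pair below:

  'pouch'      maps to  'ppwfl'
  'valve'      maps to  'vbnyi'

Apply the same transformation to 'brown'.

bsqzr

In pouch: p→p is +0, o→p is +1, u→w is +2, c→f is +3 — the shift increases by 1 each position. The shift increases by 1 at each position, starting from +0: 0, 1, 2, ….
On brown: b+0=b, r+1=s, o+2=q, w+3=z, n+4=r.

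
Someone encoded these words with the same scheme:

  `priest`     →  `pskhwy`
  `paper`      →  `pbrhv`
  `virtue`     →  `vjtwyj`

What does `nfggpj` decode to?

Letter i (0-indexed) is shifted by i+0, so successive shifts are 0, 1, 2, ….
Reversing it on nfggpj: n−0=n, f−1=e, g−2=e, g−3=d, p−4=l, j−5=e.

needle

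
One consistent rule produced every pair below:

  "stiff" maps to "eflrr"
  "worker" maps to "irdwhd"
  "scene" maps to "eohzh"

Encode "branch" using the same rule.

The rule splits by letter class: vowels +3, consonants +12.
For branch: b(cons)+12=n, r(cons)+12=d, a(vowel)+3=d, n(cons)+12=z, c(cons)+12=o, h(cons)+12=t.

nddzot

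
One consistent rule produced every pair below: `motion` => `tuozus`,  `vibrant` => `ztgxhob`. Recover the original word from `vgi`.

cap

The output letters match the input read backwards, each shifted +6: motion reversed is noitom. Read the word backwards and shift each letter +6.
Undoing it on vgi: shift back: v−6=p, g−6=a, i−6=c → pac; then reverse → cap.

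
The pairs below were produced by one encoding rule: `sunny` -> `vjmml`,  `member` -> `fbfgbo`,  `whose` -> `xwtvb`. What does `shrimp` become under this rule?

s(18)→v(21) and u(20)→j(9) fit y≡7x+25 (mod 26); the inverse of 7 mod 26 is 15. This is an affine cipher: with a=0,…,z=25, each position x becomes (7x+25) mod 26.
Applying it to shrimp: s(18)→7·18+25≡21=v; h(7)→7·7+25≡22=w; r(17)→7·17+25≡14=o; i(8)→7·8+25≡3=d; m(12)→7·12+25≡5=f; p(15)→7·15+25≡0=a (all mod 26).

vwodfa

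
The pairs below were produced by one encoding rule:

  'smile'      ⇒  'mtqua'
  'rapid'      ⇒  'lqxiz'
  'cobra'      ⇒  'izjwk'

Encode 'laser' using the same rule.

zmait

The output letters match the input read backwards, each shifted +8: smile reversed is elims. Two steps: reverse the string, then apply a Caesar shift of +8.
For laser: reverse → resal; then shift: r+8=z, e+8=m, s+8=a, a+8=i, l+8=t.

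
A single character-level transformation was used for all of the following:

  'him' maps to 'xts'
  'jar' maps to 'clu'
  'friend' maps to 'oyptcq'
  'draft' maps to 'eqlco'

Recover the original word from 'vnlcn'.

crack

The output letters match the input read backwards, each shifted +11: him reversed is mih. Read the word backwards and shift each letter +11.
Decoding vnlcn: shift back: v−11=k, n−11=c, l−11=a, c−11=r, n−11=c → kcarc; then reverse → crack.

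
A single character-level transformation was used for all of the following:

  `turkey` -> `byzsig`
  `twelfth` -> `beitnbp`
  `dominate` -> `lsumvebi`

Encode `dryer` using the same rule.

lzgiz

The shift depends on letter class: consonant t→b is +8, but vowel u→y is +4. Vowels shift forward by 4 and consonants shift forward by 8.
On dryer: d(cons)+8=l, r(cons)+8=z, y(cons)+8=g, e(vowel)+4=i, r(cons)+8=z.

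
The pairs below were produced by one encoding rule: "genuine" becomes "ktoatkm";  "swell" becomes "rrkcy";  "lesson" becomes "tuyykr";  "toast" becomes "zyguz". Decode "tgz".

The output letters match the input read backwards, each shifted +6: genuine reversed is eniuneg. Read the word backwards and shift each letter +6.
Undoing it on tgz: shift back: t−6=n, g−6=a, z−6=t → nat; then reverse → tan.

tan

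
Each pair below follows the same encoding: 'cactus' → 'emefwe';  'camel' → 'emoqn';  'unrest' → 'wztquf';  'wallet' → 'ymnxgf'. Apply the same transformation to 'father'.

hmvtgd

The shifts repeat in a cycle of length 2: positions 0,1,… shift by +2, +12, then the pattern repeats.
For father: f+2=h, a+12=m, t+2=v, h+12=t, e+2=g, r+12=d.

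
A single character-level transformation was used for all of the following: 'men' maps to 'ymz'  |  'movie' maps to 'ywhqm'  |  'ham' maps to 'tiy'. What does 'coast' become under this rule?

Vowels shift forward by 8 and consonants shift forward by 12.
For coast: c(cons)+12=o, o(vowel)+8=w, a(vowel)+8=i, s(cons)+12=e, t(cons)+12=f.

owief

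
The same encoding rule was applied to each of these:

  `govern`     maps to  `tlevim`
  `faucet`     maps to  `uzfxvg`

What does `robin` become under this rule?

Each letter is replaced by its mirror in the alphabet: a↔z, b↔y, c↔x, and so on (the Atbash cipher).
For robin: r↔i, o↔l, b↔y, i↔r, n↔m.

ilyrm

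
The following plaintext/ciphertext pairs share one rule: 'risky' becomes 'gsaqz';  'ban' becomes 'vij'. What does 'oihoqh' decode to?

zigzag

The output letters match the input read backwards, each shifted +8: risky reversed is yksir. The word is reversed, then every letter is shifted forward by 8.
Reversing it on oihoqh: shift back: o−8=g, i−8=a, h−8=z, o−8=g, q−8=i, h−8=z → gazgiz; then reverse → zigzag.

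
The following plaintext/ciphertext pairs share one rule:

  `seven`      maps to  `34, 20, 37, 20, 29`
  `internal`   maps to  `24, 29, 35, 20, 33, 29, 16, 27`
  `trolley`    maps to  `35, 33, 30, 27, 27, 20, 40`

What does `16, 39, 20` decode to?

axe

s is letter #19 and maps to 34: an offset of 15. Each letter is replaced by its alphabet position (a=1..z=26) + 15.
Undoing it on 16, 39, 20: 16→(16−15)÷1=1=a, 39→(39−15)÷1=24=x, 20→(20−15)÷1=5=e.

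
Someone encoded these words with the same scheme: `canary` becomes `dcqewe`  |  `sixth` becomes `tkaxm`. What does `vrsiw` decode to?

In canary: c→d is +1, a→c is +2, n→q is +3, a→e is +4 — the shift increases by 1 each position. The shift increases by 1 at each position, starting from +1: 1, 2, 3, ….
Undoing it on vrsiw: v−1=u, r−2=p, s−3=p, i−4=e, w−5=r.

upper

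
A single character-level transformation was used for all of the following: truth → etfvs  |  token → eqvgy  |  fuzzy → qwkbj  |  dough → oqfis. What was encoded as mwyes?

Shifts by position in truth: pos 0: t→e (+11), pos 1: r→t (+2), pos 2: u→f (+11), pos 3: t→v (+2) — repeating every 2. The shifts repeat in a cycle of length 2: positions 0,1,… shift by +11, +2, then the pattern repeats.
Reversing it on mwyes: m−11=b, w−2=u, y−11=n, e−2=c, s−11=h.

bunch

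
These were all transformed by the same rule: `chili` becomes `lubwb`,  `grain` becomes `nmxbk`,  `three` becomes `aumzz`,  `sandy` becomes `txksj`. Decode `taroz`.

c(2)→l(11) and h(7)→u(20) fit y≡7x+23 (mod 26); the inverse of 7 mod 26 is 15. This is an affine cipher: with a=0,…,z=25, each position x becomes (7x+23) mod 26.
Undoing it on taroz: t(19)→15·(19−23)≡18=s; a(0)→15·(0−23)≡19=t; r(17)→15·(17−23)≡14=o; o(14)→15·(14−23)≡21=v; z(25)→15·(25−23)≡4=e (all mod 26).

stove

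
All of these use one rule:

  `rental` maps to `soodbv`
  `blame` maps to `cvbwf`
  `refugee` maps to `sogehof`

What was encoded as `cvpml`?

block

Shifts by position in rental: pos 0: r→s (+1), pos 1: e→o (+10), pos 2: n→o (+1), pos 3: t→d (+10) — repeating every 2. It's a Vigenère-style cipher with numeric key [1,10]: position i shifts by key[i mod 2].
Undoing it on cvpml: c−1=b, v−10=l, p−1=o, m−10=c, l−1=k.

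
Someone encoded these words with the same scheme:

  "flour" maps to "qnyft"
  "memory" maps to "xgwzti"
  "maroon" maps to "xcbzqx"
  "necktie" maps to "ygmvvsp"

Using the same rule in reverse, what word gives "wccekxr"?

lasting

The shifts repeat in a cycle of length 3: positions 0,1,… shift by +11, +2, +10, then the pattern repeats.
Reversing it on wccekxr: w−11=l, c−2=a, c−10=s, e−11=t, k−2=i, x−10=n, r−11=g.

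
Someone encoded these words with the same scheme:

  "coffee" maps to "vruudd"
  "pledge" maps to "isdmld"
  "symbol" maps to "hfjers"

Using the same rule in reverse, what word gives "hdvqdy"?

secret

c(2)→v(21) and o(14)→r(17) fit y≡17x+13 (mod 26); the inverse of 17 mod 26 is 23. This is an affine cipher: with a=0,…,z=25, each position x becomes (17x+13) mod 26.
Decoding hdvqdy: h(7)→23·(7−13)≡18=s; d(3)→23·(3−13)≡4=e; v(21)→23·(21−13)≡2=c; q(16)→23·(16−13)≡17=r; d(3)→23·(3−13)≡4=e; y(24)→23·(24−13)≡19=t (all mod 26).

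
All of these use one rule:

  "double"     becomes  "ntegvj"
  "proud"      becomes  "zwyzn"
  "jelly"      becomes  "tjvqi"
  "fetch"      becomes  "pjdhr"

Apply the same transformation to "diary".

nnkwi

Shifts by position in double: pos 0: d→n (+10), pos 1: o→t (+5), pos 2: u→e (+10), pos 3: b→g (+5) — repeating every 2. It's a Vigenère-style cipher with numeric key [10,5]: position i shifts by key[i mod 2].
On diary: d+10=n, i+5=n, a+10=k, r+5=w, y+10=i.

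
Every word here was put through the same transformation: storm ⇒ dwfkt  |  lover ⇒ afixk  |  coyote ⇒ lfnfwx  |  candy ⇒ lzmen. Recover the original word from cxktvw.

hermit

This is an affine cipher: with a=0,…,z=25, each position x becomes (19x+25) mod 26.
Decoding cxktvw: c(2)→11·(2−25)≡7=h; x(23)→11·(23−25)≡4=e; k(10)→11·(10−25)≡17=r; t(19)→11·(19−25)≡12=m; v(21)→11·(21−25)≡8=i; w(22)→11·(22−25)≡19=t (all mod 26).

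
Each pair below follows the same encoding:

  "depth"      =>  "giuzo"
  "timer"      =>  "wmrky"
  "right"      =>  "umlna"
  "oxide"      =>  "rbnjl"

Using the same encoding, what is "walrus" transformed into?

zeqxba

In depth: d→g is +3, e→i is +4, p→u is +5, t→z is +6 — the shift increases by 1 each position. Letter i (0-indexed) is shifted by i+3, so successive shifts are 3, 4, 5, ….
On walrus: w+3=z, a+4=e, l+5=q, r+6=x, u+7=b, s+8=a.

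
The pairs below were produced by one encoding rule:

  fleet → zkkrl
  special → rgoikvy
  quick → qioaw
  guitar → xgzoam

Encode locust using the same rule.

zyaiur

The output letters match the input read backwards, each shifted +6: fleet reversed is teelf. Read the word backwards and shift each letter +6.
For locust: reverse → tsucol; then shift: t+6=z, s+6=y, u+6=a, c+6=i, o+6=u, l+6=r.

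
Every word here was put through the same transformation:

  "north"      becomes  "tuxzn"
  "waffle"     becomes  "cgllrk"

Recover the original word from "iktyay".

census

Compare letters: n→t is +6, o→u is +6, r→x is +6 — a constant shift. Each letter is shifted forward by 6 in the alphabet (a Caesar shift of +6).
Decoding iktyay: i−6=c, k−6=e, t−6=n, y−6=s, a−6=u, y−6=s.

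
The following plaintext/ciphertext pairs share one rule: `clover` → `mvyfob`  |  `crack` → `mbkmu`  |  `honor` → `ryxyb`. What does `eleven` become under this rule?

ovofox

Compare letters: c→m is +10, l→v is +10, o→y is +10 — a constant shift. Every letter moves 10 places later in the alphabet, wrapping around z→a.
For eleven: e+10=o, l+10=v, e+10=o, v+10=f, e+10=o, n+10=x.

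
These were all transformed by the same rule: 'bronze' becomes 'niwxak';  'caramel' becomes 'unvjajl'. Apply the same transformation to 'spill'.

The word is reversed, then every letter is shifted forward by 9.
Applying it to spill: reverse → llips; then shift: l+9=u, l+9=u, i+9=r, p+9=y, s+9=b.

uuryb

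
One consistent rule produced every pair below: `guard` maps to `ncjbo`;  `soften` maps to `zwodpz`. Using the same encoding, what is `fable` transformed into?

mikvp

The shift increases by 1 at each position, starting from +7: 7, 8, 9, ….
For fable: f+7=m, a+8=i, b+9=k, l+10=v, e+11=p.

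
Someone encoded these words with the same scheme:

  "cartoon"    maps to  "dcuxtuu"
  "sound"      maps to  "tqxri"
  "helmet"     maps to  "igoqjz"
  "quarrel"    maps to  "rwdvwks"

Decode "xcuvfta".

In cartoon: c→d is +1, a→c is +2, r→u is +3, t→x is +4 — the shift increases by 1 each position. Letter i (0-indexed) is shifted by i+1, so successive shifts are 1, 2, 3, ….
Decoding xcuvfta: x−1=w, c−2=a, u−3=r, v−4=r, f−5=a, t−6=n, a−7=t.

warrant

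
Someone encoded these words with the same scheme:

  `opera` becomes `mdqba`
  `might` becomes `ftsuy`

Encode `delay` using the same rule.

The word is reversed, then every letter is shifted forward by 12.
For delay: reverse → yaled; then shift: y+12=k, a+12=m, l+12=x, e+12=q, d+12=p.

kmxqp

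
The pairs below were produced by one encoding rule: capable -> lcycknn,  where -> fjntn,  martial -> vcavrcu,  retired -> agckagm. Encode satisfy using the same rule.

bcckbhh

Shifts by position in capable: pos 0: c→l (+9), pos 1: a→c (+2), pos 2: p→y (+9), pos 3: a→c (+2) — repeating every 2. A repeating key of period 2 is used — shifts +9, +2 over and over.
Applying it to satisfy: s+9=b, a+2=c, t+9=c, i+2=k, s+9=b, f+2=h, y+9=h.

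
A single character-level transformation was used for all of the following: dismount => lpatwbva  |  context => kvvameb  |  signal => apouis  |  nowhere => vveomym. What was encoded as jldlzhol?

Shifts by position in dismount: pos 0: d→l (+8), pos 1: i→p (+7), pos 2: s→a (+8), pos 3: m→t (+7) — repeating every 2. The shifts repeat in a cycle of length 2: positions 0,1,… shift by +8, +7, then the pattern repeats.
Undoing it on jldlzhol: j−8=b, l−7=e, d−8=v, l−7=e, z−8=r, h−7=a, o−8=g, l−7=e.

beverage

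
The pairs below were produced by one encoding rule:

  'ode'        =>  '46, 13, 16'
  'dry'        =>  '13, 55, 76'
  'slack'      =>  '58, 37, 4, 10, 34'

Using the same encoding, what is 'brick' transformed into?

Each letter becomes 3×(its alphabet position, a=1..z=26) + 1.
Applying it to brick: b=2→7, r=18→55, i=9→28, c=3→10, k=11→34.

7, 55, 28, 10, 34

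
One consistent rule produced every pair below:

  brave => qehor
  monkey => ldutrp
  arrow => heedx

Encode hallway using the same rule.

This is an affine cipher: with a=0,…,z=25, each position x becomes (9x+7) mod 26.
Applying it to hallway: h(7)→9·7+7≡18=s; a(0)→9·0+7≡7=h; l(11)→9·11+7≡2=c; l(11)→9·11+7≡2=c; w(22)→9·22+7≡23=x; a(0)→9·0+7≡7=h; y(24)→9·24+7≡15=p (all mod 26).

shccxhp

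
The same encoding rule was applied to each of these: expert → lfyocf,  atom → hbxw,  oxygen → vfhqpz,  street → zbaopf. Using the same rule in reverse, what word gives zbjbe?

start

In expert: e→l is +7, x→f is +8, p→y is +9, e→o is +10 — the shift increases by 1 each position. The shift increases by 1 at each position, starting from +7: 7, 8, 9, ….
Decoding zbjbe: z−7=s, b−8=t, j−9=a, b−10=r, e−11=t.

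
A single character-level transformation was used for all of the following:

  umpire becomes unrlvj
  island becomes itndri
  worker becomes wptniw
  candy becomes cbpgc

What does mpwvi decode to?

mouse

The shift increases by 1 at each position, starting from +0: 0, 1, 2, ….
Decoding mpwvi: m−0=m, p−1=o, w−2=u, v−3=s, i−4=e.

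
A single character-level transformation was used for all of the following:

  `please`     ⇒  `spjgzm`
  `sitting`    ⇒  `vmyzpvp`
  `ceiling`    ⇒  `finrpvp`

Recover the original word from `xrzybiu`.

In please: p→s is +3, l→p is +4, e→j is +5, a→g is +6 — the shift increases by 1 each position. The shift increases by 1 at each position, starting from +3: 3, 4, 5, ….
Undoing it on xrzybiu: x−3=u, r−4=n, z−5=u, y−6=s, b−7=u, i−8=a, u−9=l.

unusual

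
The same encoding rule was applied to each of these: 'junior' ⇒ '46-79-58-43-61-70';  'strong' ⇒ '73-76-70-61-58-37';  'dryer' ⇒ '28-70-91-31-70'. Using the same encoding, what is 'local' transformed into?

Each letter becomes 3×(its alphabet position, a=1..z=26) + 16.
For local: l=12→52, o=15→61, c=3→25, a=1→19, l=12→52.

52-61-25-19-52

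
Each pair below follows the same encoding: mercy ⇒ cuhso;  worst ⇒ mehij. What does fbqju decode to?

plate

Each letter is shifted forward by 16 in the alphabet (a Caesar shift of +16).
Undoing it on fbqju: f−16=p, b−16=l, q−16=a, j−16=t, u−16=e.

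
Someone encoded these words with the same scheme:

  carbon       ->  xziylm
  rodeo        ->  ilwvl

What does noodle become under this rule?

Each pair mirrors across the alphabet (c↔x, a↔z, r↔i): positions sum to 25. This is the alphabet-reversal cipher (Atbash): a becomes z, b becomes y, etc.
For noodle: n↔m, o↔l, o↔l, d↔w, l↔o, e↔v.

mllwov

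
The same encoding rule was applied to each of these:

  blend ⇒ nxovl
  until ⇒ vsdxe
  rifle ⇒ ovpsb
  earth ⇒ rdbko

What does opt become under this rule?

Read the word backwards and shift each letter +10.
For opt: reverse → tpo; then shift: t+10=d, p+10=z, o+10=y.

dzy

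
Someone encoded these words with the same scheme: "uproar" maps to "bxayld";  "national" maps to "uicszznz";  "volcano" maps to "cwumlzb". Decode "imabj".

Each letter shifts forward by (position + 7), i.e. 7, 8, 9, … — the shift grows by one for each successive letter.
Decoding imabj: i−7=b, m−8=e, a−9=r, b−10=r, j−11=y.

berry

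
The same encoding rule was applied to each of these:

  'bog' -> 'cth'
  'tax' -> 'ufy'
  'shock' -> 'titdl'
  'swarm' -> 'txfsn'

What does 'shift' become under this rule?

The shift depends on letter class: consonant b→c is +1, but vowel o→t is +5. Vowels shift forward by 5 and consonants shift forward by 1.
Applying it to shift: s(cons)+1=t, h(cons)+1=i, i(vowel)+5=n, f(cons)+1=g, t(cons)+1=u.

tingu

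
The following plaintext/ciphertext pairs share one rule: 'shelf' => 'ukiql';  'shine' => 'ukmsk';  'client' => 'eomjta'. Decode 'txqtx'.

In shelf: s→u is +2, h→k is +3, e→i is +4, l→q is +5 — the shift increases by 1 each position. Letter i (0-indexed) is shifted by i+2, so successive shifts are 2, 3, 4, ….
Reversing it on txqtx: t−2=r, x−3=u, q−4=m, t−5=o, x−6=r.

rumor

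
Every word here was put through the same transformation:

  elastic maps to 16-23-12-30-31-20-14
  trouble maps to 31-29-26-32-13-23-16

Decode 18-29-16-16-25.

e is letter #5 and maps to 16: an offset of 11. Each letter is replaced by its alphabet position (a=1..z=26) + 11.
Undoing it on 18-29-16-16-25: 18→(18−11)÷1=7=g, 29→(29−11)÷1=18=r, 16→(16−11)÷1=5=e, 16→(16−11)÷1=5=e, 25→(25−11)÷1=14=n.

green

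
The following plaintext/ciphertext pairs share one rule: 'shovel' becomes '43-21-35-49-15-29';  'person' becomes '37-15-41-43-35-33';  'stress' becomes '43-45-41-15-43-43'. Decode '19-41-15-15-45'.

greet

s(#19)→43 and h(#8)→21: differences scale by 2, so n = 2·pos + 5. With a=1..z=26, the number is 2·pos + 5.
Undoing it on 19-41-15-15-45: 19→(19−5)÷2=7=g, 41→(41−5)÷2=18=r, 15→(15−5)÷2=5=e, 15→(15−5)÷2=5=e, 45→(45−5)÷2=20=t.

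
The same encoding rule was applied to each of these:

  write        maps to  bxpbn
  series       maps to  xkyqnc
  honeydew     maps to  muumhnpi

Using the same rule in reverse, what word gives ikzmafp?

deserve

In write: w→b is +5, r→x is +6, i→p is +7, t→b is +8 — the shift increases by 1 each position. Letter i (0-indexed) is shifted by i+5, so successive shifts are 5, 6, 7, ….
Decoding ikzmafp: i−5=d, k−6=e, z−7=s, m−8=e, a−9=r, f−10=v, p−11=e.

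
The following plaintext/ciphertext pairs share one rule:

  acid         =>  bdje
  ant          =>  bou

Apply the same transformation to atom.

Every letter moves 1 place later in the alphabet, wrapping around z→a.
Applying it to atom: a+1=b, t+1=u, o+1=p, m+1=n.

bupn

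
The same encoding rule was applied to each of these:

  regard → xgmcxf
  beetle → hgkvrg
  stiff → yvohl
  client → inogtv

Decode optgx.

A repeating key of period 2 is used — shifts +6, +2 over and over.
Decoding optgx: o−6=i, p−2=n, t−6=n, g−2=e, x−6=r.

inner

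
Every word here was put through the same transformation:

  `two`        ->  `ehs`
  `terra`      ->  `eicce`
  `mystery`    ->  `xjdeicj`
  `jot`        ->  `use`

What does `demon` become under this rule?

The shift depends on letter class: consonant t→e is +11, but vowel o→s is +4. Two shifts are in play — +4 for a/e/i/o/u, +11 for every other letter.
Applying it to demon: d(cons)+11=o, e(vowel)+4=i, m(cons)+11=x, o(vowel)+4=s, n(cons)+11=y.

oixsy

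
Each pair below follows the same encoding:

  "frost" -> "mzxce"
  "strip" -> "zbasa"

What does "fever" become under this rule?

In frost: f→m is +7, r→z is +8, o→x is +9, s→c is +10 — the shift increases by 1 each position. Letter i (0-indexed) is shifted by i+7, so successive shifts are 7, 8, 9, ….
For fever: f+7=m, e+8=m, v+9=e, e+10=o, r+11=c.

mmeoc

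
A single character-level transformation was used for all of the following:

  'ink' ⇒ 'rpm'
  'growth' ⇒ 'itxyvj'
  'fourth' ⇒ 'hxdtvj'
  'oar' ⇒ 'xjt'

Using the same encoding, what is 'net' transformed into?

pnv

Two shifts are in play — +9 for a/e/i/o/u, +2 for every other letter.
For net: n(cons)+2=p, e(vowel)+9=n, t(cons)+2=v.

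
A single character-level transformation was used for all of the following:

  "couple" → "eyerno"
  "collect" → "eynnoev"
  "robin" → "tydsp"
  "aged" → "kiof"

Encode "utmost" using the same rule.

evoyuv

The shift depends on letter class: consonant c→e is +2, but vowel o→y is +10. The rule splits by letter class: vowels +10, consonants +2.
For utmost: u(vowel)+10=e, t(cons)+2=v, m(cons)+2=o, o(vowel)+10=y, s(cons)+2=u, t(cons)+2=v.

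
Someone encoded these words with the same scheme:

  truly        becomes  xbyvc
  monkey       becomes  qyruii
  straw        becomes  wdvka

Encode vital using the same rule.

zsxkp

Shifts by position in truly: pos 0: t→x (+4), pos 1: r→b (+10), pos 2: u→y (+4), pos 3: l→v (+10) — repeating every 2. The shifts repeat in a cycle of length 2: positions 0,1,… shift by +4, +10, then the pattern repeats.
Applying it to vital: v+4=z, i+10=s, t+4=x, a+10=k, l+4=p.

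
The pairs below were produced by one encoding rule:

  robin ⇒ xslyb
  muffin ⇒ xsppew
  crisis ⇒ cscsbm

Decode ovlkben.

The output letters match the input read backwards, each shifted +10: robin reversed is nibor. Read the word backwards and shift each letter +10.
Undoing it on ovlkben: shift back: o−10=e, v−10=l, l−10=b, k−10=a, b−10=r, e−10=u, n−10=d → elbarud; then reverse → durable.

durable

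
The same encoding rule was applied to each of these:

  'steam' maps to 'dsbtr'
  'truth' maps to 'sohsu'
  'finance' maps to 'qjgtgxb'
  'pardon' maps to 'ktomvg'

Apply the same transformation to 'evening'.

This is an affine cipher: with a=0,…,z=25, each position x becomes (15x+19) mod 26.
On evening: e(4)→15·4+19≡1=b; v(21)→15·21+19≡22=w; e(4)→15·4+19≡1=b; n(13)→15·13+19≡6=g; i(8)→15·8+19≡9=j; n(13)→15·13+19≡6=g; g(6)→15·6+19≡5=f (all mod 26).

bwbgjgf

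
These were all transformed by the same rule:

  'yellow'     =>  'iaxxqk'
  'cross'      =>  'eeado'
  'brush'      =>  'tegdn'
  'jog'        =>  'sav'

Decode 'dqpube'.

spider

The output letters match the input read backwards, each shifted +12: yellow reversed is wolley. The word is reversed, then every letter is shifted forward by 12.
Reversing it on dqpube: shift back: d−12=r, q−12=e, p−12=d, u−12=i, b−12=p, e−12=s → redips; then reverse → spider.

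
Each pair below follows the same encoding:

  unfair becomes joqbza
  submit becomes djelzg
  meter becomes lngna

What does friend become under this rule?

qaznok

Treating letters as 0–25, the rule is x ↦ 3x + 1 (mod 26).
For friend: f(5)→3·5+1≡16=q; r(17)→3·17+1≡0=a; i(8)→3·8+1≡25=z; e(4)→3·4+1≡13=n; n(13)→3·13+1≡14=o; d(3)→3·3+1≡10=k (all mod 26).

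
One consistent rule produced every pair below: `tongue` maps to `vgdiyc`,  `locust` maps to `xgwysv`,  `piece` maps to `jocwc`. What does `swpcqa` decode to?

scream

t(19)→v(21) and o(14)→g(6) fit y≡3x+16 (mod 26); the inverse of 3 mod 26 is 9. This is an affine cipher: with a=0,…,z=25, each position x becomes (3x+16) mod 26.
Reversing it on swpcqa: s(18)→9·(18−16)≡18=s; w(22)→9·(22−16)≡2=c; p(15)→9·(15−16)≡17=r; c(2)→9·(2−16)≡4=e; q(16)→9·(16−16)≡0=a; a(0)→9·(0−16)≡12=m (all mod 26).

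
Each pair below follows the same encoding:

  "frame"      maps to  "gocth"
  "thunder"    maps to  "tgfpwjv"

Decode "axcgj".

Read the word backwards and shift each letter +2.
Undoing it on axcgj: shift back: a−2=y, x−2=v, c−2=a, g−2=e, j−2=h → yvaeh; then reverse → heavy.

heavy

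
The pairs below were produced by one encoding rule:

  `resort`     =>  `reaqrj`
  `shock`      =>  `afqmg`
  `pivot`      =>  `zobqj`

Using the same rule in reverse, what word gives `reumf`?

reach

Each letter's alphabet position (a=0..z=25) is mapped through 9·x+20 mod 26 — an affine cipher.
Reversing it on reumf: r(17)→3·(17−20)≡17=r; e(4)→3·(4−20)≡4=e; u(20)→3·(20−20)≡0=a; m(12)→3·(12−20)≡2=c; f(5)→3·(5−20)≡7=h (all mod 26).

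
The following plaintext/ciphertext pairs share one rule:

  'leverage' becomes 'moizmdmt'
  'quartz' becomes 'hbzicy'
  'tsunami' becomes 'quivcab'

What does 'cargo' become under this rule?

The word is reversed, then every letter is shifted forward by 8.
On cargo: reverse → ograc; then shift: o+8=w, g+8=o, r+8=z, a+8=i, c+8=k.

wozik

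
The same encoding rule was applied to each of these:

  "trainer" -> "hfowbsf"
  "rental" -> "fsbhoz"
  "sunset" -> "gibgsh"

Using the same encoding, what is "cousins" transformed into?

Compare letters: t→h is +14, r→f is +14, a→o is +14 — a constant shift. This is a Caesar cipher with shift 14.
Applying it to cousins: c+14=q, o+14=c, u+14=i, s+14=g, i+14=w, n+14=b, s+14=g.

qcigwbg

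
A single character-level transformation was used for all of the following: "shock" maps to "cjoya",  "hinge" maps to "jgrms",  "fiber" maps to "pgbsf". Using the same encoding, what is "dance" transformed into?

s(18)→c(2) and h(7)→j(9) fit y≡23x+4 (mod 26); the inverse of 23 mod 26 is 17. Each letter's alphabet position (a=0..z=25) is mapped through 23·x+4 mod 26 — an affine cipher.
For dance: d(3)→23·3+4≡21=v; a(0)→23·0+4≡4=e; n(13)→23·13+4≡17=r; c(2)→23·2+4≡24=y; e(4)→23·4+4≡18=s (all mod 26).

verys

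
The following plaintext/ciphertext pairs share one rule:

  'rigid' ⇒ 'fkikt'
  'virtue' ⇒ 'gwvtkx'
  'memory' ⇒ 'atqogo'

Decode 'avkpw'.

The output letters match the input read backwards, each shifted +2: rigid reversed is digir. The word is reversed, then every letter is shifted forward by 2.
Decoding avkpw: shift back: a−2=y, v−2=t, k−2=i, p−2=n, w−2=u → ytinu; then reverse → unity.

unity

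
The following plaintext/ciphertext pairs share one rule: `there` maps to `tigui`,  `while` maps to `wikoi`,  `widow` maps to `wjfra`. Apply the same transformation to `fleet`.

In there: t→t is +0, h→i is +1, e→g is +2, r→u is +3 — the shift increases by 1 each position. The shift increases by 1 at each position, starting from +0: 0, 1, 2, ….
Applying it to fleet: f+0=f, l+1=m, e+2=g, e+3=h, t+4=x.

fmghx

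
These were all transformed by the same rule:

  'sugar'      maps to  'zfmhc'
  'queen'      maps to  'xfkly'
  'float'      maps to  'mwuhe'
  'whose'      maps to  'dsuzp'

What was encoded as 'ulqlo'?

naked

Shifts by position in sugar: pos 0: s→z (+7), pos 1: u→f (+11), pos 2: g→m (+6), pos 3: a→h (+7), pos 4: r→c (+11) — repeating every 3. A repeating key of period 3 is used — shifts +7, +11, +6 over and over.
Reversing it on ulqlo: u−7=n, l−11=a, q−6=k, l−7=e, o−11=d.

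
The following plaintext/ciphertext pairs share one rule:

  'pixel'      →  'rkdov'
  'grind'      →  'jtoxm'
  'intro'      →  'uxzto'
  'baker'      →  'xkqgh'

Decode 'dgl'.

fax

The output letters match the input read backwards, each shifted +6: pixel reversed is lexip. The word is reversed, then every letter is shifted forward by 6.
Reversing it on dgl: shift back: d−6=x, g−6=a, l−6=f → xaf; then reverse → fax.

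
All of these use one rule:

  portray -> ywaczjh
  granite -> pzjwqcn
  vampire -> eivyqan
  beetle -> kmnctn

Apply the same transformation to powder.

Shifts by position in portray: pos 0: p→y (+9), pos 1: o→w (+8), pos 2: r→a (+9), pos 3: t→c (+9), pos 4: r→z (+8), pos 5: a→j (+9) — repeating every 3. The shifts repeat in a cycle of length 3: positions 0,1,… shift by +9, +8, +9, then the pattern repeats.
On powder: p+9=y, o+8=w, w+9=f, d+9=m, e+8=m, r+9=a.

ywfmma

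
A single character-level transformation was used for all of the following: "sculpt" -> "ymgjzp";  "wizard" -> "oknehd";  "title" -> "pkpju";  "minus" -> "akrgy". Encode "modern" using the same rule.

s(18)→y(24) and c(2)→m(12) fit y≡17x+4 (mod 26); the inverse of 17 mod 26 is 23. Treating letters as 0–25, the rule is x ↦ 17x + 4 (mod 26).
On modern: m(12)→17·12+4≡0=a; o(14)→17·14+4≡8=i; d(3)→17·3+4≡3=d; e(4)→17·4+4≡20=u; r(17)→17·17+4≡7=h; n(13)→17·13+4≡17=r (all mod 26).

aiduhr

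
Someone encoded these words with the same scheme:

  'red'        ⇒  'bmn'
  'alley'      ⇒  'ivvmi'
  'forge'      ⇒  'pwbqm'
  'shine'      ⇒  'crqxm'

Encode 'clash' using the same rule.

The shift depends on letter class: consonant r→b is +10, but vowel e→m is +8. Two shifts are in play — +8 for a/e/i/o/u, +10 for every other letter.
On clash: c(cons)+10=m, l(cons)+10=v, a(vowel)+8=i, s(cons)+10=c, h(cons)+10=r.

mvicr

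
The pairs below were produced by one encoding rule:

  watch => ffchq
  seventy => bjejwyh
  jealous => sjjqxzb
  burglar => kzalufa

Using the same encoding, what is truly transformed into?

cwdqh

Shifts by position in watch: pos 0: w→f (+9), pos 1: a→f (+5), pos 2: t→c (+9), pos 3: c→h (+5) — repeating every 2. The shifts repeat in a cycle of length 2: positions 0,1,… shift by +9, +5, then the pattern repeats.
On truly: t+9=c, r+5=w, u+9=d, l+5=q, y+9=h.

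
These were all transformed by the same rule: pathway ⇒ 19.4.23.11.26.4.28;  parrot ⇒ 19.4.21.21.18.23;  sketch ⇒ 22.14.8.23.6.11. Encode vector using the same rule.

25.8.6.23.18.21

The number is (letter's place in the alphabet, a=1) + 3.
On vector: v=22→25, e=5→8, c=3→6, t=20→23, o=15→18, r=18→21.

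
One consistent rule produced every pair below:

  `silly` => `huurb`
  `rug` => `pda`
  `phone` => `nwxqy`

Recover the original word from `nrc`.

The word is reversed, then every letter is shifted forward by 9.
Decoding nrc: shift back: n−9=e, r−9=i, c−9=t → eit; then reverse → tie.

tie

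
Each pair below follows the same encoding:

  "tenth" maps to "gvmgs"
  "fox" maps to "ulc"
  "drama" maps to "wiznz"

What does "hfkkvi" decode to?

supper

Letters are reflected about the middle of the alphabet (position → 25−position): Atbash.
Undoing it on hfkkvi: h↔s, f↔u, k↔p, k↔p, v↔e, i↔r.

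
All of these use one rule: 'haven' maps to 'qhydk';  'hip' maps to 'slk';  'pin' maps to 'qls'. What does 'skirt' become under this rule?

The output letters match the input read backwards, each shifted +3: haven reversed is nevah. The word is reversed, then every letter is shifted forward by 3.
For skirt: reverse → triks; then shift: t+3=w, r+3=u, i+3=l, k+3=n, s+3=v.

wulnv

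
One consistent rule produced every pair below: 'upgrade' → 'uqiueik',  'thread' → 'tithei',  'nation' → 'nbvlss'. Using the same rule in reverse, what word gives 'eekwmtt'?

Each letter shifts forward by its position index (0, 1, 2, …) — the shift grows by one for each successive letter.
Undoing it on eekwmtt: e−0=e, e−1=d, k−2=i, w−3=t, m−4=i, t−5=o, t−6=n.

edition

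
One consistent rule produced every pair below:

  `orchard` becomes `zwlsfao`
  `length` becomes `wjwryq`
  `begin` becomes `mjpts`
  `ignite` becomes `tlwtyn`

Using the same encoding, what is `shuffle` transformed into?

dmdqkup

Shifts by position in orchard: pos 0: o→z (+11), pos 1: r→w (+5), pos 2: c→l (+9), pos 3: h→s (+11), pos 4: a→f (+5), pos 5: r→a (+9) — repeating every 3. It's a Vigenère-style cipher with numeric key [11,5,9]: position i shifts by key[i mod 3].
Applying it to shuffle: s+11=d, h+5=m, u+9=d, f+11=q, f+5=k, l+9=u, e+11=p.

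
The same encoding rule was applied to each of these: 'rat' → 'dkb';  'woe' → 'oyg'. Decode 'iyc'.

The output letters match the input read backwards, each shifted +10: rat reversed is tar. The word is reversed, then every letter is shifted forward by 10.
Reversing it on iyc: shift back: i−10=y, y−10=o, c−10=s → yos; then reverse → soy.

soy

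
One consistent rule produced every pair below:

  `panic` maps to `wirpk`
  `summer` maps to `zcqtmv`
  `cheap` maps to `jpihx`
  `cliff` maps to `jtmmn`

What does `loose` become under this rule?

swszm

The shifts repeat in a cycle of length 3: positions 0,1,… shift by +7, +8, +4, then the pattern repeats.
Applying it to loose: l+7=s, o+8=w, o+4=s, s+7=z, e+8=m.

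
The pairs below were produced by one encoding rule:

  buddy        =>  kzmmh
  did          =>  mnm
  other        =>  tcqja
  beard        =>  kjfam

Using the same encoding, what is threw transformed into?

cqajf

The shift depends on letter class: consonant b→k is +9, but vowel u→z is +5. Vowels shift forward by 5 and consonants shift forward by 9.
On threw: t(cons)+9=c, h(cons)+9=q, r(cons)+9=a, e(vowel)+5=j, w(cons)+9=f.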